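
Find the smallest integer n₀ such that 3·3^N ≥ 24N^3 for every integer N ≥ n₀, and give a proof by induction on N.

n₀ = 8

At N = 7: 6561 < 8232, so the inequality fails and n₀ ≥ 8. We prove 3·3^N ≥ 24N^3 for all N ≥ 8.
For the base case N = 8: 3·3^N = 19683 and 24N^3 = 12288, so 19683 ≥ 12288.
Inductive step: assume the claim holds for N = j, so 3·3^j ≥ 24j^3.
Then 3·3^(j + 1) = 3·(3·3^j) ≥ 3·(24j^3).
Also, for j ≥ 8 we have 3·(24j^3) ≥ 24(j+1)^3, since 3 ≥ (1 + 1/j)^3 for all j ≥ 8.
Combining, 3·3^(j + 1) ≥ 24(j+1)^3.
This completes the induction.
Hence the smallest such n₀ is 8.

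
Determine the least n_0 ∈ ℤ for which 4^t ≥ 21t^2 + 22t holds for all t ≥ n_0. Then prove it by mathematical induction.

At t = 4: 256 < 424, so the inequality fails and n_0 ≥ 5. We prove 4^t ≥ 21t^2 + 22t for all t ≥ 5.
Base step (t = 5): 4^t = 1024 and 21t^2 + 22t = 635, so 1024 ≥ 635.
Inductive step: assume the claim holds for t = r, so 4^r ≥ 21r^2 + 22r.
Then 4^(r + 1) = 4·(4^r) ≥ 4·(21r^2 + 22r).
Also, for r ≥ 5 we have 4·(21r^2 + 22r) ≥ 21(r+1)^2 + 22(r+1), since 4·(21r^2 + 22r) − (21(r+1)^2 + 22(r+1)) = 63r^2 + 24r - 43, which is nonnegative for all r ≥ 5.
Combining, 4^(r + 1) ≥ 21(r+1)^2 + 22(r+1).
By the principle of mathematical induction, the result holds for all t ≥ 5.
Hence the smallest such n_0 is 5.

n_0 = 5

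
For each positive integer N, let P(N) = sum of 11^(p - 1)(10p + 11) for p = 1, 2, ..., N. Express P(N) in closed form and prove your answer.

We claim P(N) = 11^N(N + 1) - 1 for all N ≥ 1.
Base case (N = 1): P(1) = 21, and the closed form gives 21. They agree.
For the inductive step, assume it holds for an arbitrary p ≥ 1, so P(p) = 11^p(p + 1) - 1.
Then P(p+1) = P(p) + (11^p(10p + 21)) = (11^p(p + 1) - 1) + (11^p(10p + 21)).
Simplifying, P(p+1) = 11·11^p·p + 22·11^p - 1 = 11^(p+1)((p+1) + 1) - 1,
which is the closed form with N = p+1.
By the principle of mathematical induction, the result holds for all N ≥ 1.

P(N) = 11^N(N + 1) - 1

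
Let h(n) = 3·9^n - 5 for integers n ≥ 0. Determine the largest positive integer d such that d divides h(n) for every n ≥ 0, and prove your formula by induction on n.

Computing the first values: h(0) = -2 and h(1) = 22; gcd(-2, 22) = 2, so d ≤ 2.
We prove 2 | 3·9^n - 5 for all n ≥ 0 by induction on n.
Base step (n = 0): h(0) = -2 = 2·(-1), so 2 | h(0).
Inductive step: assume the claim holds for n = k, i.e. 2 | h(k). Then
h(k+1) = 3·9^(k+1) - 5 = 9·(3·9^k - 5) + 40 = 9·h(k) + 40. The first term is divisible by 2 by the inductive hypothesis, and 40 is divisible by 2. Hence 2 | h(k+1).
By the principle of mathematical induction, the result holds for all n ≥ 0.
Therefore the largest such d is 2.

d = 2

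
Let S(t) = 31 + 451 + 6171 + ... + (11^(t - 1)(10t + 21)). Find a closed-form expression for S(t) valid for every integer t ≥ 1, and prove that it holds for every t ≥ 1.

We claim S(t) = 11^t(t + 2) - 2 for all t ≥ 1.
Base case (t = 1): S(1) = 31, and the closed form gives 31. They agree.
Inductive step: suppose the statement holds for some m ≥ 1, so S(m) = 11^m(m + 2) - 2.
Then S(m+1) = S(m) + (11^m(10m + 31)) = (11^m(m + 2) - 2) + (11^m(10m + 31)).
Simplifying, S(m+1) = 11·11^m·m + 33·11^m - 2 = 11^(m+1)((m+1) + 2) - 2,
which is the closed form with t = m+1.
Hence, by induction on t, the claim holds for every t ≥ 1.

S(t) = 11^t(t + 2) - 2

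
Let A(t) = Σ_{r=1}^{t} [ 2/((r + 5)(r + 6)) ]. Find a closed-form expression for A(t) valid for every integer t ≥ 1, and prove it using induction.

We claim A(t) = t/(3(t + 6)) for all t ≥ 1.
Base case (t = 1): A(1) = 1/21, and the closed form gives 1/21. They agree.
Suppose the result is true for t = r, so A(r) = r/(3(r + 6)).
Then A(r+1) = A(r) + (2/((r + 6)(r + 7))) = (r/(3(r + 6))) + (2/((r + 6)(r + 7))).
Simplifying, A(r+1) = (r + 1)/(3(r + 7)) = (r+1)/(3((r+1) + 6)),
which is the closed form with t = r+1.
Hence, by induction on t, the claim holds for every t ≥ 1.

A(t) = t/(3(t + 6))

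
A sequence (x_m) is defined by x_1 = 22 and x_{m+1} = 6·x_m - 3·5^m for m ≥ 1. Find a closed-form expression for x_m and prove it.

Computing the first terms: x_1 = 22, x_2 = 117, x_3 = 627. This suggests x_m = 3·5^m + 7·6^(m - 1).
When m = 1: the formula gives 22 = 22 = x_1.
Suppose the result is true for m = j, so x_j = 3·5^j + 7·6^(j - 1).
Then x_{j+1} = 6·x_j - 3·5^j = 6·(3·5^j + 7·6^(j - 1)) - 3·5^j = 3·5^(j + 1) + 7·6^j = 3·5^(j+1) + 7·6^((j+1) - 1),
which is the claimed formula at m = j+1.
By induction, the statement is established for all m ≥ 1.

x_m = 3·5^m + 7·6^(m - 1)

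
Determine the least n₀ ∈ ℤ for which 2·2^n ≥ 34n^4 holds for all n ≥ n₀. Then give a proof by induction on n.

At n = 21: 4194304 < 6612354, so the inequality fails and n₀ ≥ 22. We prove 2·2^n ≥ 34n^4 for all n ≥ 22.
Base step (n = 22): 2·2^n = 8388608 and 34n^4 = 7964704, so 8388608 ≥ 7964704.
Inductive step: suppose the statement holds for some r ≥ 22, so 2·2^r ≥ 34r^4.
Then 2·2^(r + 1) = 2·(2·2^r) ≥ 2·(34r^4).
Also, for r ≥ 22 we have 2·(34r^4) ≥ 34(r+1)^4, since 2 ≥ (1 + 1/r)^4 for all r ≥ 22.
Combining, 2·2^(r + 1) ≥ 34(r+1)^4.
By induction, the statement is established for all n ≥ 22.
Hence the smallest such n₀ is 22.

n₀ = 22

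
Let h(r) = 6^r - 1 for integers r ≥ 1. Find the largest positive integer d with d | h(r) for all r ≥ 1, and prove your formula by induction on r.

Computing the first values: h(1) = 5 and h(2) = 35; gcd(5, 35) = 5, so d ≤ 5.
We prove 5 | 6^r - 1 for all r ≥ 1 by induction on r.
Base case (r = 1): h(1) = 5 = 5·(1), so 5 | h(1).
Suppose the result is true for r = p, i.e. 5 | h(p). Then
6^{p+1} − 1^{p+1} = 6·6^p − 1·1^p = 6·(6^p − 1^p) + (5)·1^p. The first term is divisible by 5 by the inductive hypothesis, and the second term (5)·1^p is divisible by 5 since 5 | 5. Hence 5 | h(p+1).
Hence, by induction on r, the claim holds for every r ≥ 1.
Therefore the largest such d is 5.

d = 5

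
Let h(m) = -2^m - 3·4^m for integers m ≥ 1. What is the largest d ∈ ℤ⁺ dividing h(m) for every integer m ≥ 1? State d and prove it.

d = 2

Computing the first values: h(1) = -14 and h(2) = -52; gcd(-14, -52) = 2, so d ≤ 2.
We prove 2 | -2^m - 3·4^m for all m ≥ 1 by induction on m.
For the base case m = 1: h(1) = -14 = 2·(-7), so 2 | h(1).
Inductive step: suppose the statement holds for some p ≥ 1, i.e. 2 | h(p). Then
h(p+1) − 4·h(p) = (-2^(p+1) - 3·4^(p+1)) − 4·(-2^p - 3·4^p) = (-1)·2^p·(2 − 4) = (2)·2^p. Since 2 | h(p) by the inductive hypothesis, 2 | 4·h(p); and 2 | 2 since 2 = 2·1. Therefore 2 | h(p+1).
By the principle of mathematical induction, the result holds for all m ≥ 1.
Therefore the largest such d is 2.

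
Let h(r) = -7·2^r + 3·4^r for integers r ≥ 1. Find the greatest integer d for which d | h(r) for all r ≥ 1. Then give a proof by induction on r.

Computing the first values: h(1) = -2 and h(2) = 20; gcd(-2, 20) = 2, so d ≤ 2.
We prove 2 | -7·2^r + 3·4^r for all r ≥ 1 by induction on r.
Base case (r = 1): h(1) = -2 = 2·(-1), so 2 | h(1).
Inductive step: suppose the statement holds for some i ≥ 1, i.e. 2 | h(i). Then
h(i+1) − 4·h(i) = (-7·2^(i+1) + 3·4^(i+1)) − 4·(-7·2^i + 3·4^i) = (-7)·2^i·(2 − 4) = (14)·2^i. Since 2 | h(i) by the inductive hypothesis, 2 | 4·h(i); and 2 | 14 since 14 = 2·7. Therefore 2 | h(i+1).
By induction, the statement is established for all r ≥ 1.
Therefore the largest such d is 2.

d = 2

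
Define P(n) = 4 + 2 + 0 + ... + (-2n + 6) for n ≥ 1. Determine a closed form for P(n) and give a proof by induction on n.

P(n) = -n(n - 5)

We claim P(n) = -n(n - 5) for all n ≥ 1.
Base case (n = 1): P(1) = 4, and the closed form gives 4. They agree.
Suppose the result is true for n = k, so P(k) = k(-k + 5).
Then P(k+1) = P(k) + (-2k + 4) = (k(-k + 5)) + (-2k + 4).
Simplifying, P(k+1) = -(k - 4)(k + 1) = -(k+1)((k+1) - 5),
which is the closed form with n = k+1.
By the principle of mathematical induction, the result holds for all n ≥ 1.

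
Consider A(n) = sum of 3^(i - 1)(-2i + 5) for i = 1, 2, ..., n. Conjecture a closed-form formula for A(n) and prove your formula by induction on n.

A(n) = 3^n(-n + 3) - 3

We claim A(n) = 3^n(-n + 3) - 3 for all n ≥ 1.
Base step (n = 1): A(1) = 3, and the closed form gives 3. They agree.
Suppose the result is true for n = i, so A(i) = 3^i(-i + 3) - 3.
Then A(i+1) = A(i) + (3^i(-2i + 3)) = (3^i(-i + 3) - 3) + (3^i(-2i + 3)).
Simplifying, A(i+1) = -3·3^i·i + 6·3^i - 3 = 3^(i+1)(-(i+1) + 3) - 3,
which is the closed form with n = i+1.
Hence, by induction on n, the claim holds for every n ≥ 1.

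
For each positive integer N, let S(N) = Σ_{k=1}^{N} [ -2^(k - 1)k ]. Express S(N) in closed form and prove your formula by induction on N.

S(N) = 2^N(-N + 1) - 1

We claim S(N) = 2^N(-N + 1) - 1 for all N ≥ 1.
Base step (N = 1): S(1) = -1, and the closed form gives -1. They agree.
Suppose the result is true for N = k, so S(k) = 2^k(-k + 1) - 1.
Then S(k+1) = S(k) + (2^k(-k - 1)) = (2^k(-k + 1) - 1) + (2^k(-k - 1)).
Simplifying, S(k+1) = -2·2^k·k - 1 = 2^(k+1)(-(k+1) + 1) - 1,
which is the closed form with N = k+1.
This completes the induction.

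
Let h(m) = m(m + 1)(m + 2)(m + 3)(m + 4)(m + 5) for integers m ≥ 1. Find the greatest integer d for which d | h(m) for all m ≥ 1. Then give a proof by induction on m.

Computing the first values: h(1) = 720 and h(2) = 5040; gcd(720, 5040) = 720, so d ≤ 720.
We prove 720 | m(m + 1)(m + 2)(m + 3)(m + 4)(m + 5) for all m ≥ 1 by induction on m.
Base step (m = 1): h(1) = 720 = 720·(1), so 720 | h(1).
Suppose the result is true for m = k, i.e. 720 | h(k). Then
h(k+1) − h(k) = (k+1)·(k+2)·(k+3)·(k+4)·(k+5)·(k+6) − k·(k+1)·(k+2)·(k+3)·(k+4)·(k+5) = (k+1)·(k+2)·(k+3)·(k+4)·(k+5)·[(k+6) − k] = 6·(k+1)·(k+2)·(k+3)·(k+4)·(k+5). The product of 5 consecutive integers is divisible by (5)! = 120, so h(k+1) − h(k) is divisible by 6·120 = 720. By the inductive hypothesis 720 | h(k), hence 720 | h(k+1).
By induction, the statement is established for all m ≥ 1.
Therefore the largest such d is 720.

d = 720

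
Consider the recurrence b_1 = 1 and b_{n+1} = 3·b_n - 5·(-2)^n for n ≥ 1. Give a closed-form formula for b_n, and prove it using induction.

b_n = (-2)^n + 3^n

Computing the first terms: b_1 = 1, b_2 = 13, b_3 = 19. This suggests b_n = (-2)^n + 3^n.
Base case (n = 1): the formula gives 1 = 1 = b_1.
Suppose the result is true for n = r, so b_r = (-2)^r + 3^r.
Then b_{r+1} = 3·b_r - 5·(-2)^r = 3·((-2)^r + 3^r) - 5·(-2)^r = (-2)^(r + 1) + 3^(r + 1),
which is the claimed formula at n = r+1.
This completes the induction.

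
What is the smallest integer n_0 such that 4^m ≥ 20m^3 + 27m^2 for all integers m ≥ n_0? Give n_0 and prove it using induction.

At m = 6: 4096 < 5292, so the inequality fails and n_0 ≥ 7. We prove 4^m ≥ 20m^3 + 27m^2 for all m ≥ 7.
When m = 7: 4^m = 16384 and 20m^3 + 27m^2 = 8183, so 16384 ≥ 8183.
For the inductive step, assume it holds for an arbitrary i ≥ 7, so 4^i ≥ 20i^3 + 27i^2.
Then 4^(i + 1) = 4·(4^i) ≥ 4·(20i^3 + 27i^2).
Also, for i ≥ 7 we have 4·(20i^3 + 27i^2) ≥ 20(i+1)^3 + 27(i+1)^2, since 4·(20i^3 + 27i^2) − (20(i+1)^3 + 27(i+1)^2) = 60i^3 + 21i^2 - 114i - 47, which is nonnegative for all i ≥ 7.
Combining, 4^(i + 1) ≥ 20(i+1)^3 + 27(i+1)^2.
Hence, by induction on m, the claim holds for every m ≥ 7.
Hence the smallest such n_0 is 7.

n_0 = 7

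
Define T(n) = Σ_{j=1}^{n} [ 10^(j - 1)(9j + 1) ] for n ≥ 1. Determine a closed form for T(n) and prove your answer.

We claim T(n) = 10^n·n for all n ≥ 1.
Base step (n = 1): T(1) = 10, and the closed form gives 10. They agree.
Suppose the result is true for n = j, so T(j) = 10^j·j.
Then T(j+1) = T(j) + (10^j(9j + 10)) = (10^j·j) + (10^j(9j + 10)).
Simplifying, T(j+1) = 10^(j + 1)(j + 1) = 10^(j+1)·(j+1),
which is the closed form with n = j+1.
By the principle of mathematical induction, the result holds for all n ≥ 1.

T(n) = 10^n·n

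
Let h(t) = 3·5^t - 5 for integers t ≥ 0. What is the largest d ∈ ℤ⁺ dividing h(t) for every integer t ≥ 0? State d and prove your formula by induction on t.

Computing the first values: h(0) = -2 and h(1) = 10; gcd(-2, 10) = 2, so d ≤ 2.
We prove 2 | 3·5^t - 5 for all t ≥ 0 by induction on t.
Base step (t = 0): h(0) = -2 = 2·(-1), so 2 | h(0).
Inductive step: assume the claim holds for t = p, i.e. 2 | h(p). Then
h(p+1) = 3·5^(p+1) - 5 = 5·(3·5^p - 5) + 20 = 5·h(p) + 20. The first term is divisible by 2 by the inductive hypothesis, and 20 is divisible by 2. Hence 2 | h(p+1).
By the principle of mathematical induction, the result holds for all t ≥ 0.
Therefore the largest such d is 2.

d = 2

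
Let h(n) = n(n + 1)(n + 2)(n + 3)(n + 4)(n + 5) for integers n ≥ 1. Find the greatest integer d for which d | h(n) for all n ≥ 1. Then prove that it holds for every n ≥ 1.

d = 720

Computing the first values: h(1) = 720 and h(2) = 5040; gcd(720, 5040) = 720, so d ≤ 720.
We prove 720 | n(n + 1)(n + 2)(n + 3)(n + 4)(n + 5) for all n ≥ 1 by induction on n.
Base case (n = 1): h(1) = 720 = 720·(1), so 720 | h(1).
For the inductive step, assume it holds for an arbitrary j ≥ 1, i.e. 720 | h(j). Then
h(j+1) − h(j) = (j+1)·(j+2)·(j+3)·(j+4)·(j+5)·(j+6) − j·(j+1)·(j+2)·(j+3)·(j+4)·(j+5) = (j+1)·(j+2)·(j+3)·(j+4)·(j+5)·[(j+6) − j] = 6·(j+1)·(j+2)·(j+3)·(j+4)·(j+5). The product of 5 consecutive integers is divisible by (5)! = 120, so h(j+1) − h(j) is divisible by 6·120 = 720. By the inductive hypothesis 720 | h(j), hence 720 | h(j+1).
By induction, the statement is established for all n ≥ 1.
Therefore the largest such d is 720.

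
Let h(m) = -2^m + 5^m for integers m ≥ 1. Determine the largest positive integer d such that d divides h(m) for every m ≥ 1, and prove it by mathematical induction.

Computing the first values: h(1) = 3 and h(2) = 21; gcd(3, 21) = 3, so d ≤ 3.
We prove 3 | -2^m + 5^m for all m ≥ 1 by induction on m.
Base step (m = 1): h(1) = 3 = 3·(1), so 3 | h(1).
Inductive step: suppose the statement holds for some j ≥ 1, i.e. 3 | h(j). Then
5^{j+1} − 2^{j+1} = 5·5^j − 2·2^j = 5·(5^j − 2^j) + (3)·2^j. The first term is divisible by 3 by the inductive hypothesis, and the second term (3)·2^j is divisible by 3 since 3 | 3. Hence 3 | h(j+1).
Hence, by induction on m, the claim holds for every m ≥ 1.
Therefore the largest such d is 3.

d = 3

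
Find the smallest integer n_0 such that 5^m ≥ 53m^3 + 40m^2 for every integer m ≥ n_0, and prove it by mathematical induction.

At m = 5: 3125 < 7625, so the inequality fails and n_0 ≥ 6. We prove 5^m ≥ 53m^3 + 40m^2 for all m ≥ 6.
When m = 6: 5^m = 15625 and 53m^3 + 40m^2 = 12888, so 15625 ≥ 12888.
Inductive step: assume the claim holds for m = k, so 5^k ≥ 53k^3 + 40k^2.
Then 5^(k + 1) = 5·(5^k) ≥ 5·(53k^3 + 40k^2).
Also, for k ≥ 6 we have 5·(53k^3 + 40k^2) ≥ 53(k+1)^3 + 40(k+1)^2, since 5·(53k^3 + 40k^2) − (53(k+1)^3 + 40(k+1)^2) = 212k^3 + k^2 - 239k - 93, which is nonnegative for all k ≥ 6.
Combining, 5^(k + 1) ≥ 53(k+1)^3 + 40(k+1)^2.
By induction, the statement is established for all m ≥ 6.
Hence the smallest such n_0 is 6.

n_0 = 6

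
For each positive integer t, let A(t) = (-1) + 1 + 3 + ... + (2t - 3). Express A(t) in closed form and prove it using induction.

A(t) = t(t - 2)

We claim A(t) = t(t - 2) for all t ≥ 1.
Base step (t = 1): A(1) = -1, and the closed form gives -1. They agree.
Suppose the result is true for t = r, so A(r) = r(r - 2).
Then A(r+1) = A(r) + (2r - 1) = (r(r - 2)) + (2r - 1).
Simplifying, A(r+1) = (r - 1)(r + 1) = (r+1)((r+1) - 2),
which is the closed form with t = r+1.
This completes the induction.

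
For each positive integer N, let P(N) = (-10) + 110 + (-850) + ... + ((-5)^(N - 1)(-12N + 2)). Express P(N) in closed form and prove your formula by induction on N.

P(N) = 2(-5)^N·N

We claim P(N) = 2(-5)^N·N for all N ≥ 1.
Base step (N = 1): P(1) = -10, and the closed form gives -10. They agree.
Inductive step: assume the claim holds for N = p, so P(p) = 2(-5)^p·p.
Then P(p+1) = P(p) + ((-5)^p(-12p - 10)) = (2(-5)^p·p) + ((-5)^p(-12p - 10)).
Simplifying, P(p+1) = (-5)^(p + 1)(2p + 2) = 2(-5)^(p+1)·(p+1),
which is the closed form with N = p+1.
Hence, by induction on N, the claim holds for every N ≥ 1.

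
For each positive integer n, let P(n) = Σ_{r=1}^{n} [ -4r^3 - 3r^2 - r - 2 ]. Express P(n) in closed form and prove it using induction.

P(n) = -n(n^3 + 3n^2 + 3n + 3)

We claim P(n) = -n(n^3 + 3n^2 + 3n + 3) for all n ≥ 1.
Base step (n = 1): P(1) = -10, and the closed form gives -10. They agree.
Inductive step: suppose the statement holds for some r ≥ 1, so P(r) = r(-r^3 - 3r^2 - 3r - 3).
Then P(r+1) = P(r) + (-4r^3 - 15r^2 - 19r - 10) = (r(-r^3 - 3r^2 - 3r - 3)) + (-4r^3 - 15r^2 - 19r - 10).
Simplifying, P(r+1) = -(r + 1)(r^3 + 6r^2 + 12r + 10) = -(r+1)((r+1)^3 + 3(r+1)^2 + 3(r+1) + 3),
which is the closed form with n = r+1.
By the principle of mathematical induction, the result holds for all n ≥ 1.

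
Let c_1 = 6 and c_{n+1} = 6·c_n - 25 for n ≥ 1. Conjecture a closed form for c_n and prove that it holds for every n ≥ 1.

Computing the first terms: c_1 = 6, c_2 = 11, c_3 = 41. This suggests c_n = 6^(n - 1) + 5.
When n = 1: the formula gives 6 = 6 = c_1.
Suppose the result is true for n = i, so c_i = 6^(i - 1) + 5.
Then c_{i+1} = 6·c_i - 25 = 6·(6^(i - 1) + 5) - 25 = 6^i + 5 = 6^((i+1) - 1) + 5,
which is the claimed formula at n = i+1.
Hence, by induction on n, the claim holds for every n ≥ 1.

c_n = 6^(n - 1) + 5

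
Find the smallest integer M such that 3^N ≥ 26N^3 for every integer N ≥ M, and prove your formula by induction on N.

M = 9

At N = 8: 6561 < 13312, so the inequality fails and M ≥ 9. We prove 3^N ≥ 26N^3 for all N ≥ 9.
When N = 9: 3^N = 19683 and 26N^3 = 18954, so 19683 ≥ 18954.
Suppose the result is true for N = r, so 3^r ≥ 26r^3.
Then 3^(r + 1) = 3·(3^r) ≥ 3·(26r^3).
Also, for r ≥ 9 we have 3·(26r^3) ≥ 26(r+1)^3, since 3 ≥ (1 + 1/r)^3 for all r ≥ 9.
Combining, 3^(r + 1) ≥ 26(r+1)^3.
Hence, by induction on N, the claim holds for every N ≥ 9.
Hence the smallest such M is 9.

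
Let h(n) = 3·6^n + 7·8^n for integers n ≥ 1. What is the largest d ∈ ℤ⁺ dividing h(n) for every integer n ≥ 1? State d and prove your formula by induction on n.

Computing the first values: h(1) = 74 and h(2) = 556; gcd(74, 556) = 2, so d ≤ 2.
We prove 2 | 3·6^n + 7·8^n for all n ≥ 1 by induction on n.
Base step (n = 1): h(1) = 74 = 2·(37), so 2 | h(1).
For the inductive step, assume it holds for an arbitrary r ≥ 1, i.e. 2 | h(r). Then
h(r+1) − 8·h(r) = (3·6^(r+1) + 7·8^(r+1)) − 8·(3·6^r + 7·8^r) = (3)·6^r·(6 − 8) = (-6)·6^r. Since 2 | h(r) by the inductive hypothesis, 2 | 8·h(r); and 2 | -6 since -6 = 2·-3. Therefore 2 | h(r+1).
Hence, by induction on n, the claim holds for every n ≥ 1.
Therefore the largest such d is 2.

d = 2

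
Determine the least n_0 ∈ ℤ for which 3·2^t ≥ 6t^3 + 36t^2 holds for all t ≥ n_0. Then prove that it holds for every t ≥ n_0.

At t = 12: 12288 < 15552, so the inequality fails and n_0 ≥ 13. We prove 3·2^t ≥ 6t^3 + 36t^2 for all t ≥ 13.
When t = 13: 3·2^t = 24576 and 6t^3 + 36t^2 = 19266, so 24576 ≥ 19266.
Inductive step: assume the claim holds for t = r, so 3·2^r ≥ 6r^3 + 36r^2.
Then 3·2^(r + 1) = 2·(3·2^r) ≥ 2·(6r^3 + 36r^2).
Also, for r ≥ 13 we have 2·(6r^3 + 36r^2) ≥ 6(r+1)^3 + 36(r+1)^2, since 2·(6r^3 + 36r^2) − (6(r+1)^3 + 36(r+1)^2) = 6r^3 + 18r^2 - 90r - 42, which is nonnegative for all r ≥ 13.
Combining, 3·2^(r + 1) ≥ 6(r+1)^3 + 36(r+1)^2.
Hence, by induction on t, the claim holds for every t ≥ 13.
Hence the smallest such n_0 is 13.

n_0 = 13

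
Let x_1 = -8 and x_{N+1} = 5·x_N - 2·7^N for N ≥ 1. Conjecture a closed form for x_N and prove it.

Computing the first terms: x_1 = -8, x_2 = -54, x_3 = -368. This suggests x_N = -5^(N - 1) - 7^N.
Base case (N = 1): the formula gives -8 = -8 = x_1.
For the inductive step, assume it holds for an arbitrary k ≥ 1, so x_k = -5^(k - 1) - 7^k.
Then x_{k+1} = 5·x_k - 2·7^k = 5·(-5^(k - 1) - 7^k) - 2·7^k = -5^k - 7^(k + 1) = -5^((k+1) - 1) - 7^(k+1),
which is the claimed formula at N = k+1.
This completes the induction.

x_N = -5^(N - 1) - 7^N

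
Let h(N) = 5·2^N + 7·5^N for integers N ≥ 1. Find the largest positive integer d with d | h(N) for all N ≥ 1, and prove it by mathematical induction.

Computing the first values: h(1) = 45 and h(2) = 195; gcd(45, 195) = 15, so d ≤ 15.
We prove 15 | 5·2^N + 7·5^N for all N ≥ 1 by induction on N.
Base case (N = 1): h(1) = 45 = 15·(3), so 15 | h(1).
Suppose the result is true for N = j, i.e. 15 | h(j). Then
h(j+1) − 5·h(j) = (5·2^(j+1) + 7·5^(j+1)) − 5·(5·2^j + 7·5^j) = (5)·2^j·(2 − 5) = (-15)·2^j. Since 15 | h(j) by the inductive hypothesis, 15 | 5·h(j); and 15 | -15 since -15 = 15·-1. Therefore 15 | h(j+1).
This completes the induction.
Therefore the largest such d is 15.

d = 15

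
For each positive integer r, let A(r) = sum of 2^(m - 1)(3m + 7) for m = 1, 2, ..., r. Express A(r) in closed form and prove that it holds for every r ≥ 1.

A(r) = 2^r(3r + 4) - 4

We claim A(r) = 2^r(3r + 4) - 4 for all r ≥ 1.
Base step (r = 1): A(1) = 10, and the closed form gives 10. They agree.
Inductive step: assume the claim holds for r = m, so A(m) = 2^m(3m + 4) - 4.
Then A(m+1) = A(m) + (2^m(3m + 10)) = (2^m(3m + 4) - 4) + (2^m(3m + 10)).
Simplifying, A(m+1) = 6·2^m·m + 14·2^m - 4 = 2^(m+1)(3(m+1) + 4) - 4,
which is the closed form with r = m+1.
By the principle of mathematical induction, the result holds for all r ≥ 1.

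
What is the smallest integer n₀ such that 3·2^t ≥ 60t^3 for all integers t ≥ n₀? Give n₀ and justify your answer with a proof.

At t = 16: 196608 < 245760, so the inequality fails and n₀ ≥ 17. We prove 3·2^t ≥ 60t^3 for all t ≥ 17.
Base case (t = 17): 3·2^t = 393216 and 60t^3 = 294780, so 393216 ≥ 294780.
For the inductive step, assume it holds for an arbitrary j ≥ 17, so 3·2^j ≥ 60j^3.
Then 3·2^(j + 1) = 2·(3·2^j) ≥ 2·(60j^3).
Also, for j ≥ 17 we have 2·(60j^3) ≥ 60(j+1)^3, since 2 ≥ (1 + 1/j)^3 for all j ≥ 17.
Combining, 3·2^(j + 1) ≥ 60(j+1)^3.
Hence, by induction on t, the claim holds for every t ≥ 17.
Hence the smallest such n₀ is 17.

n₀ = 17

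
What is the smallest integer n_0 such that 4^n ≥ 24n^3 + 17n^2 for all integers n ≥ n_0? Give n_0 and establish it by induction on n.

At n = 6: 4096 < 5796, so the inequality fails and n_0 ≥ 7. We prove 4^n ≥ 24n^3 + 17n^2 for all n ≥ 7.
For the base case n = 7: 4^n = 16384 and 24n^3 + 17n^2 = 9065, so 16384 ≥ 9065.
For the inductive step, assume it holds for an arbitrary r ≥ 7, so 4^r ≥ 24r^3 + 17r^2.
Then 4^(r + 1) = 4·(4^r) ≥ 4·(24r^3 + 17r^2).
Also, for r ≥ 7 we have 4·(24r^3 + 17r^2) ≥ 24(r+1)^3 + 17(r+1)^2, since 4·(24r^3 + 17r^2) − (24(r+1)^3 + 17(r+1)^2) = 72r^3 - 21r^2 - 106r - 41, which is nonnegative for all r ≥ 7.
Combining, 4^(r + 1) ≥ 24(r+1)^3 + 17(r+1)^2.
Hence, by induction on n, the claim holds for every n ≥ 7.
Hence the smallest such n_0 is 7.

n_0 = 7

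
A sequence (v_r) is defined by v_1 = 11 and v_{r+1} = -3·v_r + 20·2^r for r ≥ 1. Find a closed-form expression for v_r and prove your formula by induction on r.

v_r = -(-3)^r + 2^(r + 2)

Computing the first terms: v_1 = 11, v_2 = 7, v_3 = 59. This suggests v_r = -(-3)^r + 2^(r + 2).
Base case (r = 1): the formula gives 11 = 11 = v_1.
Inductive step: assume the claim holds for r = k, so v_k = -(-3)^k + 2^(k + 2).
Then v_{k+1} = -3·v_k + 20·2^k = -3·(-(-3)^k + 2^(k + 2)) + 20·2^k = -(-3)^(k + 1) + 2^(k + 3) = -(-3)^(k+1) + 2^((k+1) + 2),
which is the claimed formula at r = k+1.
By the principle of mathematical induction, the result holds for all r ≥ 1.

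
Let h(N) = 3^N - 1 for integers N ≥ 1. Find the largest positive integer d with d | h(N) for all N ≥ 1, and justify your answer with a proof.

Computing the first values: h(1) = 2 and h(2) = 8; gcd(2, 8) = 2, so d ≤ 2.
We prove 2 | 3^N - 1 for all N ≥ 1 by induction on N.
Base step (N = 1): h(1) = 2 = 2·(1), so 2 | h(1).
For the inductive step, assume it holds for an arbitrary j ≥ 1, i.e. 2 | h(j). Then
3^{j+1} − 1^{j+1} = 3·3^j − 1·1^j = 3·(3^j − 1^j) + (2)·1^j. The first term is divisible by 2 by the inductive hypothesis, and the second term (2)·1^j is divisible by 2 since 2 | 2. Hence 2 | h(j+1).
By induction, the statement is established for all N ≥ 1.
Therefore the largest such d is 2.

d = 2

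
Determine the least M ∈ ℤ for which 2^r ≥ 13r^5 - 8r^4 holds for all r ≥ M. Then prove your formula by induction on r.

M = 28

At r = 27: 134217728 < 182284263, so the inequality fails and M ≥ 28. We prove 2^r ≥ 13r^5 - 8r^4 for all r ≥ 28.
Base case (r = 28): 2^r = 268435456 and 13r^5 - 8r^4 = 218817536, so 268435456 ≥ 218817536.
For the inductive step, assume it holds for an arbitrary m ≥ 28, so 2^m ≥ 13m^5 - 8m^4.
Then 2^(m + 1) = 2·(2^m) ≥ 2·(13m^5 - 8m^4).
Also, for m ≥ 28 we have 2·(13m^5 - 8m^4) ≥ 13(m+1)^5 - 8(m+1)^4, since 2·(13m^5 - 8m^4) − (13(m+1)^5 - 8(m+1)^4) = 13m^5 - 73m^4 - 98m^3 - 82m^2 - 33m - 5, which is nonnegative for all m ≥ 28.
Combining, 2^(m + 1) ≥ 13(m+1)^5 - 8(m+1)^4.
Hence, by induction on r, the claim holds for every r ≥ 28.
Hence the smallest such M is 28.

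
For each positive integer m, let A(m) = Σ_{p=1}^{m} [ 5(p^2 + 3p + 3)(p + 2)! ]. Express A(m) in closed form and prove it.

A(m) = (5m + 5)(m + 3)! - 30

We claim A(m) = (5m + 5)(m + 3)! - 30 for all m ≥ 1.
Base case (m = 1): A(1) = 210, and the closed form gives 210. They agree.
For the inductive step, assume it holds for an arbitrary p ≥ 1, so A(p) = (5p + 5)(p + 3)! - 30.
Then A(p+1) = A(p) + (5(p^2 + 5p + 7)(p + 3)!) = ((5p + 5)(p + 3)! - 30) + (5(p^2 + 5p + 7)(p + 3)!).
Simplifying, A(p+1) = (5(p+1) + 5)((p+1) + 3)! - 30,
which is the closed form with m = p+1.
This completes the induction.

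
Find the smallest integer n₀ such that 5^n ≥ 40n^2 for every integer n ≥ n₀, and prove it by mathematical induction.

At n = 4: 625 < 640, so the inequality fails and n₀ ≥ 5. We prove 5^n ≥ 40n^2 for all n ≥ 5.
For the base case n = 5: 5^n = 3125 and 40n^2 = 1000, so 3125 ≥ 1000.
For the inductive step, assume it holds for an arbitrary m ≥ 5, so 5^m ≥ 40m^2.
Then 5^(m + 1) = 5·(5^m) ≥ 5·(40m^2).
Also, for m ≥ 5 we have 5·(40m^2) ≥ 40(m+1)^2, since 5 ≥ (1 + 1/m)^2 for all m ≥ 5.
Combining, 5^(m + 1) ≥ 40(m+1)^2.
By induction, the statement is established for all n ≥ 5.
Hence the smallest such n₀ is 5.

n₀ = 5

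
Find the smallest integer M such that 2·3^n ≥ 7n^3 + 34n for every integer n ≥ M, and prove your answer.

At n = 6: 1458 < 1716, so the inequality fails and M ≥ 7. We prove 2·3^n ≥ 7n^3 + 34n for all n ≥ 7.
When n = 7: 2·3^n = 4374 and 7n^3 + 34n = 2639, so 4374 ≥ 2639.
Suppose the result is true for n = j, so 2·3^j ≥ 7j^3 + 34j.
Then 2·3^(j + 1) = 3·(2·3^j) ≥ 3·(7j^3 + 34j).
Also, for j ≥ 7 we have 3·(7j^3 + 34j) ≥ 7(j+1)^3 + 34(j+1), since 3·(7j^3 + 34j) − (7(j+1)^3 + 34(j+1)) = 14j^3 - 21j^2 + 47j - 41, which is nonnegative for all j ≥ 7.
Combining, 2·3^(j + 1) ≥ 7(j+1)^3 + 34(j+1).
By the principle of mathematical induction, the result holds for all n ≥ 7.
Hence the smallest such M is 7.

M = 7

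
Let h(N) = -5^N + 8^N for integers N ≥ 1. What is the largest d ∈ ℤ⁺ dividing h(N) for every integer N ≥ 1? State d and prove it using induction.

d = 3

Computing the first values: h(1) = 3 and h(2) = 39; gcd(3, 39) = 3, so d ≤ 3.
We prove 3 | -5^N + 8^N for all N ≥ 1 by induction on N.
When N = 1: h(1) = 3 = 3·(1), so 3 | h(1).
Inductive step: assume the claim holds for N = j, i.e. 3 | h(j). Then
8^{j+1} − 5^{j+1} = 8·8^j − 5·5^j = 8·(8^j − 5^j) + (3)·5^j. The first term is divisible by 3 by the inductive hypothesis, and the second term (3)·5^j is divisible by 3 since 3 | 3. Hence 3 | h(j+1).
Hence, by induction on N, the claim holds for every N ≥ 1.
Therefore the largest such d is 3.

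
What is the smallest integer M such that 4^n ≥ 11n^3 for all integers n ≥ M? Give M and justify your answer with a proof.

M = 6

At n = 5: 1024 < 1375, so the inequality fails and M ≥ 6. We prove 4^n ≥ 11n^3 for all n ≥ 6.
Base case (n = 6): 4^n = 4096 and 11n^3 = 2376, so 4096 ≥ 2376.
Suppose the result is true for n = i, so 4^i ≥ 11i^3.
Then 4^(i + 1) = 4·(4^i) ≥ 4·(11i^3).
Also, for i ≥ 6 we have 4·(11i^3) ≥ 11(i+1)^3, since 4 ≥ (1 + 1/i)^3 for all i ≥ 6.
Combining, 4^(i + 1) ≥ 11(i+1)^3.
Hence, by induction on n, the claim holds for every n ≥ 6.
Hence the smallest such M is 6.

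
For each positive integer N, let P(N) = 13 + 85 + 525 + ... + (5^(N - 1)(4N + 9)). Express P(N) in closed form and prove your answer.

We claim P(N) = 5^N(N + 2) - 2 for all N ≥ 1.
When N = 1: P(1) = 13, and the closed form gives 13. They agree.
Inductive step: assume the claim holds for N = i, so P(i) = 5^i(i + 2) - 2.
Then P(i+1) = P(i) + (5^i(4i + 13)) = (5^i(i + 2) - 2) + (5^i(4i + 13)).
Simplifying, P(i+1) = 5·5^i·i + 15·5^i - 2 = 5^(i+1)((i+1) + 2) - 2,
which is the closed form with N = i+1.
Hence, by induction on N, the claim holds for every N ≥ 1.

P(N) = 5^N(N + 2) - 2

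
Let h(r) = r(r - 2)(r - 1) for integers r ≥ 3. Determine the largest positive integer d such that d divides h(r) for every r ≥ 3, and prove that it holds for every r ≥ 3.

Computing the first values: h(3) = 6 and h(4) = 24; gcd(6, 24) = 6, so d ≤ 6.
We prove 6 | r(r - 2)(r - 1) for all r ≥ 3 by induction on r.
Base case (r = 3): h(3) = 6 = 6·(1), so 6 | h(3).
Inductive step: assume the claim holds for r = p, i.e. 6 | h(p). Then
h(p+1) − h(p) = (p-1)·p·(p+1) − (p-2)·(p-1)·p = (p-1)·p·[(p+1) − (p-2)] = 3·(p-1)·p. The product of 2 consecutive integers is divisible by (2)! = 2, so h(p+1) − h(p) is divisible by 3·2 = 6. By the inductive hypothesis 6 | h(p), hence 6 | h(p+1).
By induction, the statement is established for all r ≥ 3.
Therefore the largest such d is 6.

d = 6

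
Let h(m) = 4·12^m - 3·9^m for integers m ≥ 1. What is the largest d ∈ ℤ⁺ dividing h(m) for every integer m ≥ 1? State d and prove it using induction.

Computing the first values: h(1) = 21 and h(2) = 333; gcd(21, 333) = 3, so d ≤ 3.
We prove 3 | 4·12^m - 3·9^m for all m ≥ 1 by induction on m.
Base step (m = 1): h(1) = 21 = 3·(7), so 3 | h(1).
Suppose the result is true for m = p, i.e. 3 | h(p). Then
h(p+1) − 12·h(p) = (4·12^(p+1) - 3·9^(p+1)) − 12·(4·12^p - 3·9^p) = (-3)·9^p·(9 − 12) = (9)·9^p. Since 3 | h(p) by the inductive hypothesis, 3 | 12·h(p); and 3 | 9 since 9 = 3·3. Therefore 3 | h(p+1).
By the principle of mathematical induction, the result holds for all m ≥ 1.
Therefore the largest such d is 3.

d = 3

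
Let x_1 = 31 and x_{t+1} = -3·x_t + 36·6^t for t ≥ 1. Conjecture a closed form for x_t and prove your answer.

Computing the first terms: x_1 = 31, x_2 = 123, x_3 = 927. This suggests x_t = 7(-3)^(t - 1) + 4·6^t.
Base case (t = 1): the formula gives 31 = 31 = x_1.
For the inductive step, assume it holds for an arbitrary k ≥ 1, so x_k = 7(-3)^(k - 1) + 4·6^k.
Then x_{k+1} = -3·x_k + 36·6^k = -3·(7(-3)^(k - 1) + 4·6^k) + 36·6^k = 7(-3)^k + 4·6^(k + 1) = 7(-3)^((k+1) - 1) + 4·6^(k+1),
which is the claimed formula at t = k+1.
By the principle of mathematical induction, the result holds for all t ≥ 1.

x_t = 7(-3)^(t - 1) + 4·6^t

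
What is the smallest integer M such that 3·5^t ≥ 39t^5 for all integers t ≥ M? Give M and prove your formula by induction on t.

At t = 8: 1171875 < 1277952, so the inequality fails and M ≥ 9. We prove 3·5^t ≥ 39t^5 for all t ≥ 9.
For the base case t = 9: 3·5^t = 5859375 and 39t^5 = 2302911, so 5859375 ≥ 2302911.
Inductive step: assume the claim holds for t = p, so 3·5^p ≥ 39p^5.
Then 3·5^(p + 1) = 5·(3·5^p) ≥ 5·(39p^5).
Also, for p ≥ 9 we have 5·(39p^5) ≥ 39(p+1)^5, since 5 ≥ (1 + 1/p)^5 for all p ≥ 9.
Combining, 3·5^(p + 1) ≥ 39(p+1)^5.
By the principle of mathematical induction, the result holds for all t ≥ 9.
Hence the smallest such M is 9.

M = 9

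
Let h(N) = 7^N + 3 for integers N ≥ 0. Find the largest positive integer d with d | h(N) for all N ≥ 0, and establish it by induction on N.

Computing the first values: h(0) = 4 and h(1) = 10; gcd(4, 10) = 2, so d ≤ 2.
We prove 2 | 7^N + 3 for all N ≥ 0 by induction on N.
Base step (N = 0): h(0) = 4 = 2·(2), so 2 | h(0).
Inductive step: suppose the statement holds for some i ≥ 0, i.e. 2 | h(i). Then
h(i+1) = 7^(i+1) + 3 = 7·(7^i + 3) - 18 = 7·h(i) - 18. The first term is divisible by 2 by the inductive hypothesis, and -18 is divisible by 2. Hence 2 | h(i+1).
By induction, the statement is established for all N ≥ 0.
Therefore the largest such d is 2.

d = 2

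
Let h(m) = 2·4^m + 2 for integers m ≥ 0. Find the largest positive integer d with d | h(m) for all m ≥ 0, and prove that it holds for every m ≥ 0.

d = 2

Computing the first values: h(0) = 4 and h(1) = 10; gcd(4, 10) = 2, so d ≤ 2.
We prove 2 | 2·4^m + 2 for all m ≥ 0 by induction on m.
Base case (m = 0): h(0) = 4 = 2·(2), so 2 | h(0).
For the inductive step, assume it holds for an arbitrary r ≥ 0, i.e. 2 | h(r). Then
h(r+1) = 2·4^(r+1) + 2 = 4·(2·4^r + 2) - 6 = 4·h(r) - 6. The first term is divisible by 2 by the inductive hypothesis, and -6 is divisible by 2. Hence 2 | h(r+1).
This completes the induction.
Therefore the largest such d is 2.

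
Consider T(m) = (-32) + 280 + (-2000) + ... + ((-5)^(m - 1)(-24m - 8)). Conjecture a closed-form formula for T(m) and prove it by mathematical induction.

T(m) = 2(-5)^m(2m + 1) - 2

We claim T(m) = 2(-5)^m(2m + 1) - 2 for all m ≥ 1.
When m = 1: T(1) = -32, and the closed form gives -32. They agree.
Suppose the result is true for m = j, so T(j) = 2(-5)^j(2j + 1) - 2.
Then T(j+1) = T(j) + ((-5)^j(-24j - 32)) = (2(-5)^j(2j + 1) - 2) + ((-5)^j(-24j - 32)).
Simplifying, T(j+1) = -20(-5)^j·j - 30(-5)^j - 2 = 2(-5)^(j+1)(2(j+1) + 1) - 2,
which is the closed form with m = j+1.
Hence, by induction on m, the claim holds for every m ≥ 1.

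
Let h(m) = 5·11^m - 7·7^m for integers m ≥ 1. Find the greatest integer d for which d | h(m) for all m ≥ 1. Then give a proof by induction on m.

Computing the first values: h(1) = 6 and h(2) = 262; gcd(6, 262) = 2, so d ≤ 2.
We prove 2 | 5·11^m - 7·7^m for all m ≥ 1 by induction on m.
Base step (m = 1): h(1) = 6 = 2·(3), so 2 | h(1).
For the inductive step, assume it holds for an arbitrary i ≥ 1, i.e. 2 | h(i). Then
h(i+1) − 11·h(i) = (5·11^(i+1) - 7·7^(i+1)) − 11·(5·11^i - 7·7^i) = (-7)·7^i·(7 − 11) = (28)·7^i. Since 2 | h(i) by the inductive hypothesis, 2 | 11·h(i); and 2 | 28 since 28 = 2·14. Therefore 2 | h(i+1).
By the principle of mathematical induction, the result holds for all m ≥ 1.
Therefore the largest such d is 2.

d = 2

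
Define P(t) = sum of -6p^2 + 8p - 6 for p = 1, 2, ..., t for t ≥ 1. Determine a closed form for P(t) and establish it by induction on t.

P(t) = -t(2t^2 - t + 3)

We claim P(t) = -t(2t^2 - t + 3) for all t ≥ 1.
For the base case t = 1: P(1) = -4, and the closed form gives -4. They agree.
Inductive step: suppose the statement holds for some p ≥ 1, so P(p) = p(-2p^2 + p - 3).
Then P(p+1) = P(p) + (-6p^2 - 4p - 4) = (p(-2p^2 + p - 3)) + (-6p^2 - 4p - 4).
Simplifying, P(p+1) = -(p + 1)(2p^2 + 3p + 4) = -(p+1)(2(p+1)^2 - (p+1) + 3),
which is the closed form with t = p+1.
This completes the induction.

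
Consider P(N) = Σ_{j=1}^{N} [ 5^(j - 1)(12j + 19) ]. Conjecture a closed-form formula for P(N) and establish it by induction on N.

P(N) = 5^N(3N + 4) - 4

We claim P(N) = 5^N(3N + 4) - 4 for all N ≥ 1.
Base step (N = 1): P(1) = 31, and the closed form gives 31. They agree.
Suppose the result is true for N = j, so P(j) = 5^j(3j + 4) - 4.
Then P(j+1) = P(j) + (5^j(12j + 31)) = (5^j(3j + 4) - 4) + (5^j(12j + 31)).
Simplifying, P(j+1) = 15·5^j·j + 35·5^j - 4 = 5^(j+1)(3(j+1) + 4) - 4,
which is the closed form with N = j+1.
Hence, by induction on N, the claim holds for every N ≥ 1.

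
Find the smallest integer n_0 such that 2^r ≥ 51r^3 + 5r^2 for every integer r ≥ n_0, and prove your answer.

n_0 = 19

At r = 18: 262144 < 299052, so the inequality fails and n_0 ≥ 19. We prove 2^r ≥ 51r^3 + 5r^2 for all r ≥ 19.
Base case (r = 19): 2^r = 524288 and 51r^3 + 5r^2 = 351614, so 524288 ≥ 351614.
Suppose the result is true for r = j, so 2^j ≥ 51j^3 + 5j^2.
Then 2^(j + 1) = 2·(2^j) ≥ 2·(51j^3 + 5j^2).
Also, for j ≥ 19 we have 2·(51j^3 + 5j^2) ≥ 51(j+1)^3 + 5(j+1)^2, since 2·(51j^3 + 5j^2) − (51(j+1)^3 + 5(j+1)^2) = 51j^3 - 148j^2 - 163j - 56, which is nonnegative for all j ≥ 19.
Combining, 2^(j + 1) ≥ 51(j+1)^3 + 5(j+1)^2.
This completes the induction.
Hence the smallest such n_0 is 19.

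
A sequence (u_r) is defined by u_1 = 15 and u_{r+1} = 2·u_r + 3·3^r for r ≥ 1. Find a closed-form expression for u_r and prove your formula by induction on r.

Computing the first terms: u_1 = 15, u_2 = 39, u_3 = 105. This suggests u_r = 3·2^r + 3^(r + 1).
When r = 1: the formula gives 15 = 15 = u_1.
Suppose the result is true for r = m, so u_m = 3·2^m + 3^(m + 1).
Then u_{m+1} = 2·u_m + 3·3^m = 2·(3·2^m + 3^(m + 1)) + 3·3^m = 3·2^(m + 1) + 3^(m + 2) = 3·2^(m+1) + 3^((m+1) + 1),
which is the claimed formula at r = m+1.
By the principle of mathematical induction, the result holds for all r ≥ 1.

u_r = 3·2^r + 3^(r + 1)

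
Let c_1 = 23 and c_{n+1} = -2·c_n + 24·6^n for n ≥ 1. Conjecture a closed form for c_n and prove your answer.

c_n = 5(-2)^(n - 1) + 3·6^n

Computing the first terms: c_1 = 23, c_2 = 98, c_3 = 668. This suggests c_n = 5(-2)^(n - 1) + 3·6^n.
Base case (n = 1): the formula gives 23 = 23 = c_1.
For the inductive step, assume it holds for an arbitrary i ≥ 1, so c_i = 5(-2)^(i - 1) + 3·6^i.
Then c_{i+1} = -2·c_i + 24·6^i = -2·(5(-2)^(i - 1) + 3·6^i) + 24·6^i = 5(-2)^i + 3·6^(i + 1) = 5(-2)^((i+1) - 1) + 3·6^(i+1),
which is the claimed formula at n = i+1.
By induction, the statement is established for all n ≥ 1.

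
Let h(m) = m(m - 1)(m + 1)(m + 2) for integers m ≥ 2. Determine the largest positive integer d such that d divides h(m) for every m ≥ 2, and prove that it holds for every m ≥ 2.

d = 24

Computing the first values: h(2) = 24 and h(3) = 120; gcd(24, 120) = 24, so d ≤ 24.
We prove 24 | m(m - 1)(m + 1)(m + 2) for all m ≥ 2 by induction on m.
When m = 2: h(2) = 24 = 24·(1), so 24 | h(2).
For the inductive step, assume it holds for an arbitrary j ≥ 2, i.e. 24 | h(j). Then
h(j+1) − h(j) = j·(j+1)·(j+2)·(j+3) − (j-1)·j·(j+1)·(j+2) = j·(j+1)·(j+2)·[(j+3) − (j-1)] = 4·j·(j+1)·(j+2). The product of 3 consecutive integers is divisible by (3)! = 6, so h(j+1) − h(j) is divisible by 4·6 = 24. By the inductive hypothesis 24 | h(j), hence 24 | h(j+1).
By induction, the statement is established for all m ≥ 2.
Therefore the largest such d is 24.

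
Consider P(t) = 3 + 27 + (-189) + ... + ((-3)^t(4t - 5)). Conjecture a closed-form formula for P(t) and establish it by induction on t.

We claim P(t) = 3(-3)^t(t - 1) + 3 for all t ≥ 1.
For the base case t = 1: P(1) = 3, and the closed form gives 3. They agree.
Inductive step: suppose the statement holds for some p ≥ 1, so P(p) = 3(-3)^p(p - 1) + 3.
Then P(p+1) = P(p) + ((-3)^(p + 1)(4p - 1)) = (3(-3)^p(p - 1) + 3) + ((-3)^(p + 1)(4p - 1)).
Simplifying, P(p+1) = -9(-3)^p·p + 3 = 3(-3)^(p+1)((p+1) - 1) + 3,
which is the closed form with t = p+1.
By induction, the statement is established for all t ≥ 1.

P(t) = 3(-3)^t(t - 1) + 3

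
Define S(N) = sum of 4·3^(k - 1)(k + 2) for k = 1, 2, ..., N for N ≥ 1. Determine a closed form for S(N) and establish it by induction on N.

We claim S(N) = 3^N(2N + 3) - 3 for all N ≥ 1.
For the base case N = 1: S(1) = 12, and the closed form gives 12. They agree.
Inductive step: assume the claim holds for N = k, so S(k) = 3^k(2k + 3) - 3.
Then S(k+1) = S(k) + (4·3^k(k + 3)) = (3^k(2k + 3) - 3) + (4·3^k(k + 3)).
Simplifying, S(k+1) = 6·3^k·k + 15·3^k - 3 = 3^(k+1)(2(k+1) + 3) - 3,
which is the closed form with N = k+1.
By induction, the statement is established for all N ≥ 1.

S(N) = 3^N(2N + 3) - 3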